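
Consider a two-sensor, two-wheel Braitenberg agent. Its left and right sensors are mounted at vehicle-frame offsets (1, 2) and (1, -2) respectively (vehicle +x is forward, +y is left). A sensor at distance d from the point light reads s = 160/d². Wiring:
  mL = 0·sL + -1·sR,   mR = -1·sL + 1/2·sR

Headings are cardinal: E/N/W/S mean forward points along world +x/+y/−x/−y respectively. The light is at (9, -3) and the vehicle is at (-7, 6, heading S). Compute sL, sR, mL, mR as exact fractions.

8/13 40/97 -40/97 -516/1261

left sensor world pos  = (-5, 5); dL² = 260
right sensor world pos = (-9, 5); dR² = 388
sL = 160/260 = 8/13
sR = 160/388 = 40/97
mL = 0·sL + -1·sR = -40/97
mR = -1·sL + 1/2·sR = -516/1261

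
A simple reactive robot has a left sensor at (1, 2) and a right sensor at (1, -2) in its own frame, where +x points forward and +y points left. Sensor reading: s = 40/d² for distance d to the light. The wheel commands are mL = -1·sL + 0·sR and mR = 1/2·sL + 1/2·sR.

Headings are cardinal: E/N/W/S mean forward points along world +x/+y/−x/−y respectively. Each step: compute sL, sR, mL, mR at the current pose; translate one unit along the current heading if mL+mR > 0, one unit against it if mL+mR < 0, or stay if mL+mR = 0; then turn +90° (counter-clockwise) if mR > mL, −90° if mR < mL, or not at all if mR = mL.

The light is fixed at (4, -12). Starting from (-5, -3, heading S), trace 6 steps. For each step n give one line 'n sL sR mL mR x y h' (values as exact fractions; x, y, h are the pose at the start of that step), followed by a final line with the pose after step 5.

n=0: pose=(-5,-3,S); sL=40/113, sR=8/37; mL=-40/113, mR=1192/4181; mL+mR=-288/4181 → advance -1; mR−mL=2672/4181 → turn +1·90°
n=1: pose=(-5,-2,E); sL=5/26, sR=5/16; mL=-5/26, mR=105/416; mL+mR=25/416 → advance +1; mR−mL=185/416 → turn +1·90°
n=2: pose=(-4,-2,N); sL=40/221, sR=40/157; mL=-40/221, mR=7560/34697; mL+mR=1280/34697 → advance +1; mR−mL=13840/34697 → turn +1·90°
n=3: pose=(-4,-1,W); sL=20/81, sR=4/25; mL=-20/81, mR=412/2025; mL+mR=-88/2025 → advance -1; mR−mL=304/675 → turn +1·90°
n=4: pose=(-3,-1,S); sL=8/25, sR=40/181; mL=-8/25, mR=1224/4525; mL+mR=-224/4525 → advance -1; mR−mL=2672/4525 → turn +1·90°
n=5: pose=(-3,0,E); sL=5/29, sR=5/17; mL=-5/29, mR=115/493; mL+mR=30/493 → advance +1; mR−mL=200/493 → turn +1·90°

0 40/113 8/37 -40/113 1192/4181 -5 -3 S
1 5/26 5/16 -5/26 105/416 -5 -2 E
2 40/221 40/157 -40/221 7560/34697 -4 -2 N
3 20/81 4/25 -20/81 412/2025 -4 -1 W
4 8/25 40/181 -8/25 1224/4525 -3 -1 S
5 5/29 5/17 -5/29 115/493 -3 0 E
final -2 0 N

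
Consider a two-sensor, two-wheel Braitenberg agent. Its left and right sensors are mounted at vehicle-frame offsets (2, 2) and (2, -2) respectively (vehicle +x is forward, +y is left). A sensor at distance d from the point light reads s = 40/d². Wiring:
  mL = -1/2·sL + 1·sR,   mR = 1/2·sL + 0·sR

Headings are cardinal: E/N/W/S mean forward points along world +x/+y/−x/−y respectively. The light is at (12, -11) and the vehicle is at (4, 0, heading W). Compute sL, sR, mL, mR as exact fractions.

left sensor world pos  = (2, -2); dL² = 181
right sensor world pos = (2, 2); dR² = 269
sL = 40/181 = 40/181
sR = 40/269 = 40/269
mL = -1/2·sL + 1·sR = 1860/48689
mR = 1/2·sL + 0·sR = 20/181

40/181 40/269 1860/48689 20/181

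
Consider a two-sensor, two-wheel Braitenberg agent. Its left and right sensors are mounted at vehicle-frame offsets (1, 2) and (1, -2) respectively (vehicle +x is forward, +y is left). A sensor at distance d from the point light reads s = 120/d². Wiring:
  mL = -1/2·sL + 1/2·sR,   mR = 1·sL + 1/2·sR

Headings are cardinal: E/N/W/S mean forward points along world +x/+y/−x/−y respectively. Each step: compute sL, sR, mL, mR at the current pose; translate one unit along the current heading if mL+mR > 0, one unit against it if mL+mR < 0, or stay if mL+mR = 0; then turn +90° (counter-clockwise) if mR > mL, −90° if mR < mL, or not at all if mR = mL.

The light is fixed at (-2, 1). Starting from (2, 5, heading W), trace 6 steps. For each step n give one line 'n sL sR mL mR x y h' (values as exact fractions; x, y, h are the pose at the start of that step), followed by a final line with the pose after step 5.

n=0: pose=(2,5,W); sL=120/13, sR=8/3; mL=-128/39, mR=412/39; mL+mR=284/39 → advance +1; mR−mL=180/13 → turn +1·90°
n=1: pose=(1,5,S); sL=60/17, sR=12; mL=72/17, mR=162/17; mL+mR=234/17 → advance +1; mR−mL=90/17 → turn +1·90°
n=2: pose=(1,4,E); sL=120/41, sR=120/17; mL=1440/697, mR=4500/697; mL+mR=5940/697 → advance +1; mR−mL=180/41 → turn +1·90°
n=3: pose=(2,4,N); sL=6, sR=30/13; mL=-24/13, mR=93/13; mL+mR=69/13 → advance +1; mR−mL=9 → turn +1·90°
n=4: pose=(2,5,W); sL=120/13, sR=8/3; mL=-128/39, mR=412/39; mL+mR=284/39 → advance +1; mR−mL=180/13 → turn +1·90°
n=5: pose=(1,5,S); sL=60/17, sR=12; mL=72/17, mR=162/17; mL+mR=234/17 → advance +1; mR−mL=90/17 → turn +1·90°

0 120/13 8/3 -128/39 412/39 2 5 W
1 60/17 12 72/17 162/17 1 5 S
2 120/41 120/17 1440/697 4500/697 1 4 E
3 6 30/13 -24/13 93/13 2 4 N
4 120/13 8/3 -128/39 412/39 2 5 W
5 60/17 12 72/17 162/17 1 5 S
final 1 4 E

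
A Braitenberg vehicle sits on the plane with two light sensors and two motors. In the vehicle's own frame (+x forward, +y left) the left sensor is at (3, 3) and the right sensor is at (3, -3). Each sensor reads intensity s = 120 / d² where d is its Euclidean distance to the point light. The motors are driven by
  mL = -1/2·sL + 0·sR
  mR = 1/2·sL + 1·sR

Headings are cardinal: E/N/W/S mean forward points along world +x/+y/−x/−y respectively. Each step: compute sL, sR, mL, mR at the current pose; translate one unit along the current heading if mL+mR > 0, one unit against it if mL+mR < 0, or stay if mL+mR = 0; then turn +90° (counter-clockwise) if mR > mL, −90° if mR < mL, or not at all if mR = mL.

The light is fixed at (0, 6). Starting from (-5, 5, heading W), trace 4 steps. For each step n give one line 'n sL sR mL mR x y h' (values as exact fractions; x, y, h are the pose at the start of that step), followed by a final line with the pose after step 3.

n=0: pose=(-5,5,W); sL=3/2, sR=30/17; mL=-3/4, mR=171/68; mL+mR=30/17 → advance +1; mR−mL=111/34 → turn +1·90°
n=1: pose=(-6,5,S); sL=24/5, sR=120/97; mL=-12/5, mR=1764/485; mL+mR=120/97 → advance +1; mR−mL=2928/485 → turn +1·90°
n=2: pose=(-6,4,E); sL=12, sR=60/17; mL=-6, mR=162/17; mL+mR=60/17 → advance +1; mR−mL=264/17 → turn +1·90°
n=3: pose=(-5,4,N); sL=24/13, sR=24; mL=-12/13, mR=324/13; mL+mR=24 → advance +1; mR−mL=336/13 → turn +1·90°

0 3/2 30/17 -3/4 171/68 -5 5 W
1 24/5 120/97 -12/5 1764/485 -6 5 S
2 12 60/17 -6 162/17 -6 4 E
3 24/13 24 -12/13 324/13 -5 4 N
final -5 5 W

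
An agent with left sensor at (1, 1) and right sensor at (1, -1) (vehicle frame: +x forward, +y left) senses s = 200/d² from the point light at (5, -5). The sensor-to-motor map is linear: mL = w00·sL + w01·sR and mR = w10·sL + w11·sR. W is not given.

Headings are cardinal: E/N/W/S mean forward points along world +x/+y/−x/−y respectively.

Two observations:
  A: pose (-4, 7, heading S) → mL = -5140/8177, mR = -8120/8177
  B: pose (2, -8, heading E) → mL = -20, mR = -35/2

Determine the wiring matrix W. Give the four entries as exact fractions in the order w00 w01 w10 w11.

-1 1/2 -1/2 -1/2

obs A: pose=(-4,7,S) → sL=40/37, sR=200/221, mL=-5140/8177, mR=-8120/8177
obs B: pose=(2,-8,E) → sL=25, sR=10, mL=-20, mR=-35/2
sensor matrix S = [[40/37, 200/221], [25, 10]]; det S = -96600/8177
solve [mL_A; mL_B] = S·[w00; w01] and [mR_A; mR_B] = S·[w10; w11]:
  w00 = -1, w01 = 1/2, w10 = -1/2, w11 = -1/2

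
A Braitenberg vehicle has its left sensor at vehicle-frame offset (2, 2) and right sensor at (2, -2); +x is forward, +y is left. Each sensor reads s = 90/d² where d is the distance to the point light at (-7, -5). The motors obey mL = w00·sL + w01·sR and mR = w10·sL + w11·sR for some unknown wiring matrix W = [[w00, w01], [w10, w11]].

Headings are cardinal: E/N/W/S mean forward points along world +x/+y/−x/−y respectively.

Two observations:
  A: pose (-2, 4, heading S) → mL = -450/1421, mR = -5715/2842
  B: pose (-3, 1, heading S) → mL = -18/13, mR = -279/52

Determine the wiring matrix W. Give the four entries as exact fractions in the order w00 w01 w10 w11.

obs A: pose=(-2,4,S) → sL=45/49, sR=45/29, mL=-450/1421, mR=-5715/2842
obs B: pose=(-3,1,S) → sL=45/26, sR=9/2, mL=-18/13, mR=-279/52
sensor matrix S = [[45/49, 45/29], [45/26, 9/2]]; det S = 26730/18473
solve [mL_A; mL_B] = S·[w00; w01] and [mR_A; mR_B] = S·[w10; w11]:
  w00 = 1/2, w01 = -1/2, w10 = -1/2, w11 = -1

1/2 -1/2 -1/2 -1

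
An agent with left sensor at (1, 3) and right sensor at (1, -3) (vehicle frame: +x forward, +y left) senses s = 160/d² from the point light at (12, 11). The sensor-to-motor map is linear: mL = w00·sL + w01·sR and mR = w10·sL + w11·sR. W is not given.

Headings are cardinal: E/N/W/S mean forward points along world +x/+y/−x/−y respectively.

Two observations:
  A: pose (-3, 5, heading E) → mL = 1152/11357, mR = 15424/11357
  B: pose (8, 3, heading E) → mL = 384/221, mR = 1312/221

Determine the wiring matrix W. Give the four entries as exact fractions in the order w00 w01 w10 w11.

obs A: pose=(-3,5,E) → sL=32/41, sR=160/277, mL=1152/11357, mR=15424/11357
obs B: pose=(8,3,E) → sL=80/17, sR=16/13, mL=384/221, mR=1312/221
sensor matrix S = [[32/41, 160/277], [80/17, 16/13]]; det S = -4411392/2509897
solve [mL_A; mL_B] = S·[w00; w01] and [mR_A; mR_B] = S·[w10; w11]:
  w00 = 1/2, w01 = -1/2, w10 = 1, w11 = 1

1/2 -1/2 1 1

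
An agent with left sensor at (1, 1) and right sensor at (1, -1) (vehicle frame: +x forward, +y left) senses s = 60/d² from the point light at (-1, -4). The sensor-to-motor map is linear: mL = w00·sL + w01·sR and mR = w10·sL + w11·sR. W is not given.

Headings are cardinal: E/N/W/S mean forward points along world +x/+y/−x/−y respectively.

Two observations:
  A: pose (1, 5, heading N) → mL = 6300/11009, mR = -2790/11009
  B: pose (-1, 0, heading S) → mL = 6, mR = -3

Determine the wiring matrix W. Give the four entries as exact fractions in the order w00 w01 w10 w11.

1/2 1/2 1/2 -1

obs A: pose=(1,5,N) → sL=60/101, sR=60/109, mL=6300/11009, mR=-2790/11009
obs B: pose=(-1,0,S) → sL=6, sR=6, mL=6, mR=-3
sensor matrix S = [[60/101, 60/109], [6, 6]]; det S = 2880/11009
solve [mL_A; mL_B] = S·[w00; w01] and [mR_A; mR_B] = S·[w10; w11]:
  w00 = 1/2, w01 = 1/2, w10 = 1/2, w11 = -1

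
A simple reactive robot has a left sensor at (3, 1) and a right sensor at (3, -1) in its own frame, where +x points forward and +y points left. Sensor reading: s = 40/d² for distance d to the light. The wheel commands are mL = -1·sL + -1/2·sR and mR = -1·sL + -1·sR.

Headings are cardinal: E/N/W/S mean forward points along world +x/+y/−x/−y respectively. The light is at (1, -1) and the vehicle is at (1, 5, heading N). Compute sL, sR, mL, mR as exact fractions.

left sensor world pos  = (0, 8); dL² = 82
right sensor world pos = (2, 8); dR² = 82
sL = 40/82 = 20/41
sR = 40/82 = 20/41
mL = -1·sL + -1/2·sR = -30/41
mR = -1·sL + -1·sR = -40/41

20/41 20/41 -30/41 -40/41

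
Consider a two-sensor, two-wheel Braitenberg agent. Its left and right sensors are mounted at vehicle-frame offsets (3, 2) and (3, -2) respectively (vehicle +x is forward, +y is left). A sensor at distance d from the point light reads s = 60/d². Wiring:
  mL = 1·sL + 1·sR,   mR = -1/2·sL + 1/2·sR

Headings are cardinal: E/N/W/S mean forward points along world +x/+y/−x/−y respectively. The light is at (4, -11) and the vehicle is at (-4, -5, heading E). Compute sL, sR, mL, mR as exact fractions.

left sensor world pos  = (-1, -3); dL² = 89
right sensor world pos = (-1, -7); dR² = 41
sL = 60/89 = 60/89
sR = 60/41 = 60/41
mL = 1·sL + 1·sR = 7800/3649
mR = -1/2·sL + 1/2·sR = 1440/3649

60/89 60/41 7800/3649 1440/3649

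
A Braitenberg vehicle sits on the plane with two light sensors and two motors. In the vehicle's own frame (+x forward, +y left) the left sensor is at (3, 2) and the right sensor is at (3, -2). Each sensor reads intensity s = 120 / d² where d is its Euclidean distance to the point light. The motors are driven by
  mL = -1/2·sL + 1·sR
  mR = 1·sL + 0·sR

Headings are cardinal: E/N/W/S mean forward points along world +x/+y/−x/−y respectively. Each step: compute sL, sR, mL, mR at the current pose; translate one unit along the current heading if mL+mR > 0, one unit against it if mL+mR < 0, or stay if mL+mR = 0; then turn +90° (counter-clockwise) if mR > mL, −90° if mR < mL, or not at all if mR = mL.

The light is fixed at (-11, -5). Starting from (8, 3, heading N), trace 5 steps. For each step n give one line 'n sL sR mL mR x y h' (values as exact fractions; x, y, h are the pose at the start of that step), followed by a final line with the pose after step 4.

n=0: pose=(8,3,N); sL=12/41, sR=60/281; mL=774/11521, mR=12/41; mL+mR=4146/11521 → advance +1; mR−mL=2598/11521 → turn +1·90°
n=1: pose=(8,4,W); sL=24/61, sR=120/377; mL=2796/22997, mR=24/61; mL+mR=11844/22997 → advance +1; mR−mL=6252/22997 → turn +1·90°
n=2: pose=(7,4,S); sL=30/109, sR=30/73; mL=2175/7957, mR=30/109; mL+mR=4365/7957 → advance +1; mR−mL=15/7957 → turn +1·90°
n=3: pose=(7,3,E); sL=120/541, sR=40/159; mL=12100/86019, mR=120/541; mL+mR=31180/86019 → advance +1; mR−mL=6980/86019 → turn +1·90°
n=4: pose=(8,3,N); sL=12/41, sR=60/281; mL=774/11521, mR=12/41; mL+mR=4146/11521 → advance +1; mR−mL=2598/11521 → turn +1·90°

0 12/41 60/281 774/11521 12/41 8 3 N
1 24/61 120/377 2796/22997 24/61 8 4 W
2 30/109 30/73 2175/7957 30/109 7 4 S
3 120/541 40/159 12100/86019 120/541 7 3 E
4 12/41 60/281 774/11521 12/41 8 3 N
final 8 4 W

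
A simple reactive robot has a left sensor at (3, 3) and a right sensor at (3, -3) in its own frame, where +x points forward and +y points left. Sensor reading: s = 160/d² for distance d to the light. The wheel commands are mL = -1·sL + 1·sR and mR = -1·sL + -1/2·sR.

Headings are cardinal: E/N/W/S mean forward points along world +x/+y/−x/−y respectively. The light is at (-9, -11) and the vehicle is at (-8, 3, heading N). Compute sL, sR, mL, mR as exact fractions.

left sensor world pos  = (-11, 6); dL² = 293
right sensor world pos = (-5, 6); dR² = 305
sL = 160/293 = 160/293
sR = 160/305 = 32/61
mL = -1·sL + 1·sR = -384/17873
mR = -1·sL + -1/2·sR = -14448/17873

160/293 32/61 -384/17873 -14448/17873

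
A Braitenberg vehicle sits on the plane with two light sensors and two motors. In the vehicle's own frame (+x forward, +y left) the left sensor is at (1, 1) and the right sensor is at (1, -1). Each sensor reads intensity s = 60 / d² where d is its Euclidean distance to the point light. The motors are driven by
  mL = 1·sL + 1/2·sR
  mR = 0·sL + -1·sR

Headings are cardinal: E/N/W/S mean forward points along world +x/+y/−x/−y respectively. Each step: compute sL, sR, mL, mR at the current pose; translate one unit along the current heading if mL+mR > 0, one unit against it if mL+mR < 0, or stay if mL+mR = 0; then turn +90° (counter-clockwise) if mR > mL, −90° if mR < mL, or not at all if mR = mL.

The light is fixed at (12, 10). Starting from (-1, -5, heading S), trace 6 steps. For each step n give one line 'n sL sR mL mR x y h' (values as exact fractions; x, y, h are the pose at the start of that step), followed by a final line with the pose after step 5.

n=0: pose=(-1,-5,S); sL=3/20, sR=15/113; mL=489/2260, mR=-15/113; mL+mR=189/2260 → advance +1; mR−mL=-789/2260 → turn -1·90°
n=1: pose=(-1,-6,W); sL=12/97, sR=60/421; mL=7962/40837, mR=-60/421; mL+mR=2142/40837 → advance +1; mR−mL=-13782/40837 → turn -1·90°
n=2: pose=(-2,-6,N); sL=2/15, sR=30/197; mL=619/2955, mR=-30/197; mL+mR=169/2955 → advance +1; mR−mL=-1069/2955 → turn -1·90°
n=3: pose=(-2,-5,E); sL=12/73, sR=12/85; mL=1458/6205, mR=-12/85; mL+mR=582/6205 → advance +1; mR−mL=-2334/6205 → turn -1·90°
n=4: pose=(-1,-5,S); sL=3/20, sR=15/113; mL=489/2260, mR=-15/113; mL+mR=189/2260 → advance +1; mR−mL=-789/2260 → turn -1·90°
n=5: pose=(-1,-6,W); sL=12/97, sR=60/421; mL=7962/40837, mR=-60/421; mL+mR=2142/40837 → advance +1; mR−mL=-13782/40837 → turn -1·90°

0 3/20 15/113 489/2260 -15/113 -1 -5 S
1 12/97 60/421 7962/40837 -60/421 -1 -6 W
2 2/15 30/197 619/2955 -30/197 -2 -6 N
3 12/73 12/85 1458/6205 -12/85 -2 -5 E
4 3/20 15/113 489/2260 -15/113 -1 -5 S
5 12/97 60/421 7962/40837 -60/421 -1 -6 W
final -2 -6 N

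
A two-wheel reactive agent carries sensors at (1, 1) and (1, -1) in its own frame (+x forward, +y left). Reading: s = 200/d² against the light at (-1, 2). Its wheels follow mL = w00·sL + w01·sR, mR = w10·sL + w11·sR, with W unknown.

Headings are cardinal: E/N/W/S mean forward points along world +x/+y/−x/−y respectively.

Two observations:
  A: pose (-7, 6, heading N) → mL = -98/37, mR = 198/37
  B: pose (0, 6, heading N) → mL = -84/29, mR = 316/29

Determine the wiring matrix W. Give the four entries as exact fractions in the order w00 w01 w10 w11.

obs A: pose=(-7,6,N) → sL=100/37, sR=4, mL=-98/37, mR=198/37
obs B: pose=(0,6,N) → sL=8, sR=200/29, mL=-84/29, mR=316/29
sensor matrix S = [[100/37, 4], [8, 200/29]]; det S = -14336/1073
solve [mL_A; mL_B] = S·[w00; w01] and [mR_A; mR_B] = S·[w10; w11]:
  w00 = 1/2, w01 = -1, w10 = 1/2, w11 = 1

1/2 -1 1/2 1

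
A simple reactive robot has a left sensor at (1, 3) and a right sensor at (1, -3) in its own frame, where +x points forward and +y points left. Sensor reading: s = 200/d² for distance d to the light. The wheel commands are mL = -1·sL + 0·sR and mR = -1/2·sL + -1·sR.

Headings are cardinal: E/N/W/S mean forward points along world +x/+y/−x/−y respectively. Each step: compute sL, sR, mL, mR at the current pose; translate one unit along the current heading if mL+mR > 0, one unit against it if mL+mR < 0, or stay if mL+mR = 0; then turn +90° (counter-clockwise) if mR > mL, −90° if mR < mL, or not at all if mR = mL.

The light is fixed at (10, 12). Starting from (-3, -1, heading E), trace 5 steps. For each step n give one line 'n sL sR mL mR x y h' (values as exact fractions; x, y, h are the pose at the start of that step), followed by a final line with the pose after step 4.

0 50/61 1/2 -50/61 -111/122 -3 -1 E
1 200/317 40/97 -200/317 -22380/30749 -4 -1 S
2 4/9 100/153 -4/9 -134/153 -4 0 W
3 200/377 200/221 -200/377 -7500/6409 -3 0 N
4 50/61 1/2 -50/61 -111/122 -3 -1 E
final -4 -1 S

n=0: pose=(-3,-1,E); sL=50/61, sR=1/2; mL=-50/61, mR=-111/122; mL+mR=-211/122 → advance -1; mR−mL=-11/122 → turn -1·90°
n=1: pose=(-4,-1,S); sL=200/317, sR=40/97; mL=-200/317, mR=-22380/30749; mL+mR=-41780/30749 → advance -1; mR−mL=-2980/30749 → turn -1·90°
n=2: pose=(-4,0,W); sL=4/9, sR=100/153; mL=-4/9, mR=-134/153; mL+mR=-202/153 → advance -1; mR−mL=-22/51 → turn -1·90°
n=3: pose=(-3,0,N); sL=200/377, sR=200/221; mL=-200/377, mR=-7500/6409; mL+mR=-10900/6409 → advance -1; mR−mL=-4100/6409 → turn -1·90°
n=4: pose=(-3,-1,E); sL=50/61, sR=1/2; mL=-50/61, mR=-111/122; mL+mR=-211/122 → advance -1; mR−mL=-11/122 → turn -1·90°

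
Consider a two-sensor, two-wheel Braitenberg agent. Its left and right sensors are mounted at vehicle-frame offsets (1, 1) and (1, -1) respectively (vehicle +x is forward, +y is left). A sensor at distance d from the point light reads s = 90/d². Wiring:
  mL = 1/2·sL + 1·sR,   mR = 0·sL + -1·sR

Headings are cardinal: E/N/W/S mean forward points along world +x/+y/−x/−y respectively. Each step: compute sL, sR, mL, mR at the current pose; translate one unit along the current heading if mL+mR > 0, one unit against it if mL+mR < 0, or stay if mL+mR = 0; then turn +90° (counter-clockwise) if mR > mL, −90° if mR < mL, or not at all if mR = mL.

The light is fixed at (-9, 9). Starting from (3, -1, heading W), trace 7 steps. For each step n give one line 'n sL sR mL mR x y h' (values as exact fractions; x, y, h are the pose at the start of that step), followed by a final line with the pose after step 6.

0 45/121 45/101 15435/24442 -45/101 3 -1 W
1 90/181 2/5 587/905 -2/5 2 -1 N
2 45/104 45/122 7425/12688 -45/122 2 0 E
3 90/269 90/221 34155/59449 -90/221 3 0 S
4 45/121 45/101 15435/24442 -45/101 3 -1 W
5 90/181 2/5 587/905 -2/5 2 -1 N
6 45/104 45/122 7425/12688 -45/122 2 0 E
final 3 0 S

n=0: pose=(3,-1,W); sL=45/121, sR=45/101; mL=15435/24442, mR=-45/101; mL+mR=45/242 → advance +1; mR−mL=-26325/24442 → turn -1·90°
n=1: pose=(2,-1,N); sL=90/181, sR=2/5; mL=587/905, mR=-2/5; mL+mR=45/181 → advance +1; mR−mL=-949/905 → turn -1·90°
n=2: pose=(2,0,E); sL=45/104, sR=45/122; mL=7425/12688, mR=-45/122; mL+mR=45/208 → advance +1; mR−mL=-12105/12688 → turn -1·90°
n=3: pose=(3,0,S); sL=90/269, sR=90/221; mL=34155/59449, mR=-90/221; mL+mR=45/269 → advance +1; mR−mL=-58365/59449 → turn -1·90°
n=4: pose=(3,-1,W); sL=45/121, sR=45/101; mL=15435/24442, mR=-45/101; mL+mR=45/242 → advance +1; mR−mL=-26325/24442 → turn -1·90°
n=5: pose=(2,-1,N); sL=90/181, sR=2/5; mL=587/905, mR=-2/5; mL+mR=45/181 → advance +1; mR−mL=-949/905 → turn -1·90°
n=6: pose=(2,0,E); sL=45/104, sR=45/122; mL=7425/12688, mR=-45/122; mL+mR=45/208 → advance +1; mR−mL=-12105/12688 → turn -1·90°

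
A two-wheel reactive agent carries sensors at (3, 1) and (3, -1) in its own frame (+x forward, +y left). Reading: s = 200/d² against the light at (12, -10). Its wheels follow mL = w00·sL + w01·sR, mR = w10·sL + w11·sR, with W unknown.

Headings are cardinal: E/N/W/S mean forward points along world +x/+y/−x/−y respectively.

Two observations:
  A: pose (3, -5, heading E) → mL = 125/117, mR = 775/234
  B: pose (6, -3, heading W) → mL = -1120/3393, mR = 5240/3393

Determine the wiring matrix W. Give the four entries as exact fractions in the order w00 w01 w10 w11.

-1 1 1/2 1/2

obs A: pose=(3,-5,E) → sL=25/9, sR=50/13, mL=125/117, mR=775/234
obs B: pose=(6,-3,W) → sL=200/117, sR=40/29, mL=-1120/3393, mR=5240/3393
sensor matrix S = [[25/9, 50/13], [200/117, 40/29]]; det S = -121000/44109
solve [mL_A; mL_B] = S·[w00; w01] and [mR_A; mR_B] = S·[w10; w11]:
  w00 = -1, w01 = 1, w10 = 1/2, w11 = 1/2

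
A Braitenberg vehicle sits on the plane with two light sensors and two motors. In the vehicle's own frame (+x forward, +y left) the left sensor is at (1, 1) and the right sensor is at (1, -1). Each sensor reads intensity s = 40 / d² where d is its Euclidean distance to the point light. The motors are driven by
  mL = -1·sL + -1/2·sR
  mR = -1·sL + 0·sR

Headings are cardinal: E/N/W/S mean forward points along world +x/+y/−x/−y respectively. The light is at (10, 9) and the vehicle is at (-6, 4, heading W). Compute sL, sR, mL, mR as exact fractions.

8/65 8/61 -748/3965 -8/65

left sensor world pos  = (-7, 3); dL² = 325
right sensor world pos = (-7, 5); dR² = 305
sL = 40/325 = 8/65
sR = 40/305 = 8/61
mL = -1·sL + -1/2·sR = -748/3965
mR = -1·sL + 0·sR = -8/65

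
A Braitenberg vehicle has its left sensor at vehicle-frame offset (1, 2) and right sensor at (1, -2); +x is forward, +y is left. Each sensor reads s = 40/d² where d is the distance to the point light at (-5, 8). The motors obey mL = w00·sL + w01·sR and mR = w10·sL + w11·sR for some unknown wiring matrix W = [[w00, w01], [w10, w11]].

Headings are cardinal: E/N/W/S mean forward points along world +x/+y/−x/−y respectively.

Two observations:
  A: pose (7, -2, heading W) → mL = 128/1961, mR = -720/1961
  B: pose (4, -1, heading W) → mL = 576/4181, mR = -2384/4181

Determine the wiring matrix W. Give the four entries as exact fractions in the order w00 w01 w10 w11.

obs A: pose=(7,-2,W) → sL=8/53, sR=8/37, mL=128/1961, mR=-720/1961
obs B: pose=(4,-1,W) → sL=8/37, sR=40/113, mL=576/4181, mR=-2384/4181
sensor matrix S = [[8/53, 8/37], [8/37, 40/113]]; det S = 54784/8198941
solve [mL_A; mL_B] = S·[w00; w01] and [mR_A; mR_B] = S·[w10; w11]:
  w00 = -1, w01 = 1, w10 = -1, w11 = -1

-1 1 -1 -1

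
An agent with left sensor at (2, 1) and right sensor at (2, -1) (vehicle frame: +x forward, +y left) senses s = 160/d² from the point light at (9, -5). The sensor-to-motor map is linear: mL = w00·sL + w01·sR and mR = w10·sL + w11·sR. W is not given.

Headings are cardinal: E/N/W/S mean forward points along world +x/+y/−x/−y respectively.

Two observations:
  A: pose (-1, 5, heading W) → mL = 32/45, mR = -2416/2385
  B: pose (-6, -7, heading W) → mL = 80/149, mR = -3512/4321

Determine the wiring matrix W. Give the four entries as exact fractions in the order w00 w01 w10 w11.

1 0 -1 -1/2

obs A: pose=(-1,5,W) → sL=32/45, sR=32/53, mL=32/45, mR=-2416/2385
obs B: pose=(-6,-7,W) → sL=80/149, sR=16/29, mL=80/149, mR=-3512/4321
sensor matrix S = [[32/45, 32/53], [80/149, 16/29]]; det S = 702464/10305585
solve [mL_A; mL_B] = S·[w00; w01] and [mR_A; mR_B] = S·[w10; w11]:
  w00 = 1, w01 = 0, w10 = -1, w11 = -1/2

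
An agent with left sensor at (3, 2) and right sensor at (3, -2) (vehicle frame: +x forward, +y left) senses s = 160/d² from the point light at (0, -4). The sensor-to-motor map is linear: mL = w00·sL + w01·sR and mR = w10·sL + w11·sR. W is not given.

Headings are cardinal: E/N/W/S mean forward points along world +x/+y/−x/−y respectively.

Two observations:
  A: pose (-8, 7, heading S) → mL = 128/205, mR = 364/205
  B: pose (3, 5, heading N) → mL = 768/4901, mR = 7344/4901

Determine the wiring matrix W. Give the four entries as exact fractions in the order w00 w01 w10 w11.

obs A: pose=(-8,7,S) → sL=8/5, sR=40/41, mL=128/205, mR=364/205
obs B: pose=(3,5,N) → sL=32/29, sR=160/169, mL=768/4901, mR=7344/4901
sensor matrix S = [[8/5, 40/41], [32/29, 160/169]]; det S = 88064/200941
solve [mL_A; mL_B] = S·[w00; w01] and [mR_A; mR_B] = S·[w10; w11]:
  w00 = 1, w01 = -1, w10 = 1/2, w11 = 1

1 -1 1/2 1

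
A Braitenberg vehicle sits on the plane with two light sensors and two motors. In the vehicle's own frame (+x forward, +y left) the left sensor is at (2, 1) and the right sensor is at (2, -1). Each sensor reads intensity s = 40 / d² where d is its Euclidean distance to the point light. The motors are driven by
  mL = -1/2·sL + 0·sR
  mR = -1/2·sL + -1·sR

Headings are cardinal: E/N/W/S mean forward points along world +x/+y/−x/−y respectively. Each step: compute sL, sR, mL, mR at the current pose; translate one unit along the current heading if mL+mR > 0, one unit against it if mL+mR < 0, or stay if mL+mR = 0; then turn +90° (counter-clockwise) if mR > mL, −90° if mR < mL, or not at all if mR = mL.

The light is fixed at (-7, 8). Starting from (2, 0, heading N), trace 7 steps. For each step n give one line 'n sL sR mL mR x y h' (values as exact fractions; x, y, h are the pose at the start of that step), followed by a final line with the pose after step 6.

0 2/5 5/17 -1/5 -42/85 2 0 N
1 8/37 40/221 -4/37 -2364/8177 2 -1 E
2 20/101 4/17 -10/101 -574/1717 1 -1 S
3 40/117 8/17 -20/117 -1276/1989 1 0 W
4 2/5 5/17 -1/5 -42/85 2 0 N
5 8/37 40/221 -4/37 -2364/8177 2 -1 E
6 20/101 4/17 -10/101 -574/1717 1 -1 S
final 1 0 W

n=0: pose=(2,0,N); sL=2/5, sR=5/17; mL=-1/5, mR=-42/85; mL+mR=-59/85 → advance -1; mR−mL=-5/17 → turn -1·90°
n=1: pose=(2,-1,E); sL=8/37, sR=40/221; mL=-4/37, mR=-2364/8177; mL+mR=-3248/8177 → advance -1; mR−mL=-40/221 → turn -1·90°
n=2: pose=(1,-1,S); sL=20/101, sR=4/17; mL=-10/101, mR=-574/1717; mL+mR=-744/1717 → advance -1; mR−mL=-4/17 → turn -1·90°
n=3: pose=(1,0,W); sL=40/117, sR=8/17; mL=-20/117, mR=-1276/1989; mL+mR=-1616/1989 → advance -1; mR−mL=-8/17 → turn -1·90°
n=4: pose=(2,0,N); sL=2/5, sR=5/17; mL=-1/5, mR=-42/85; mL+mR=-59/85 → advance -1; mR−mL=-5/17 → turn -1·90°
n=5: pose=(2,-1,E); sL=8/37, sR=40/221; mL=-4/37, mR=-2364/8177; mL+mR=-3248/8177 → advance -1; mR−mL=-40/221 → turn -1·90°
n=6: pose=(1,-1,S); sL=20/101, sR=4/17; mL=-10/101, mR=-574/1717; mL+mR=-744/1717 → advance -1; mR−mL=-4/17 → turn -1·90°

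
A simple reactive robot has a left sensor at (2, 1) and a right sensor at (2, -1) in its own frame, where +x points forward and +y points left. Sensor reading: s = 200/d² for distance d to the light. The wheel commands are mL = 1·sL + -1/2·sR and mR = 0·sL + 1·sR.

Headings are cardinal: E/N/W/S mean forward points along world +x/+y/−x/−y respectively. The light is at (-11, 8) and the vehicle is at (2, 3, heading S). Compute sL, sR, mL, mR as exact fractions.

left sensor world pos  = (3, 1); dL² = 245
right sensor world pos = (1, 1); dR² = 193
sL = 200/245 = 40/49
sR = 200/193 = 200/193
mL = 1·sL + -1/2·sR = 2820/9457
mR = 0·sL + 1·sR = 200/193

40/49 200/193 2820/9457 200/193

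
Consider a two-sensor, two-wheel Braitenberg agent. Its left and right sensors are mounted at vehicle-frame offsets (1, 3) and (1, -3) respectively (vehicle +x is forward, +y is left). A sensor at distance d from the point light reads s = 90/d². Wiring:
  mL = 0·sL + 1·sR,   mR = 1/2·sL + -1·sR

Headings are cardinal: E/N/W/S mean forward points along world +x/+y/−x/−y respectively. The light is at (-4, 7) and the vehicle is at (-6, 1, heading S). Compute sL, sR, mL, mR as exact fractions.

9/5 45/37 45/37 -117/370

left sensor world pos  = (-3, 0); dL² = 50
right sensor world pos = (-9, 0); dR² = 74
sL = 90/50 = 9/5
sR = 90/74 = 45/37
mL = 0·sL + 1·sR = 45/37
mR = 1/2·sL + -1·sR = -117/370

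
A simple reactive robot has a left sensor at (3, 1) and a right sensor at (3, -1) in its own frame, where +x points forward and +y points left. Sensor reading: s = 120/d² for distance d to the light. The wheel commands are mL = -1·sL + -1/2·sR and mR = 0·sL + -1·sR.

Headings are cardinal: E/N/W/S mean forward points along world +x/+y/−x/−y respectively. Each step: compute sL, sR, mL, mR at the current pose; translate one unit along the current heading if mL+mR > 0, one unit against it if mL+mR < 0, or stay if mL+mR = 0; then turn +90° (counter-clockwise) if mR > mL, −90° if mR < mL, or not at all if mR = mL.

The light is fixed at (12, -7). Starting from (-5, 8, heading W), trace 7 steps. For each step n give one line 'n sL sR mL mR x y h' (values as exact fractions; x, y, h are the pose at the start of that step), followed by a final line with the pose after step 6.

0 30/149 15/82 -7155/24436 -15/82 -5 8 W
1 40/123 120/433 -24700/53259 -120/433 -4 8 S
2 60/229 60/197 -18690/45113 -60/197 -4 9 E
3 24/137 120/617 -23028/84529 -120/617 -5 9 N
4 30/149 15/82 -7155/24436 -15/82 -5 8 W
5 40/123 120/433 -24700/53259 -120/433 -4 8 S
6 60/229 60/197 -18690/45113 -60/197 -4 9 E
final -5 9 N

n=0: pose=(-5,8,W); sL=30/149, sR=15/82; mL=-7155/24436, mR=-15/82; mL+mR=-11625/24436 → advance -1; mR−mL=2685/24436 → turn +1·90°
n=1: pose=(-4,8,S); sL=40/123, sR=120/433; mL=-24700/53259, mR=-120/433; mL+mR=-39460/53259 → advance -1; mR−mL=9940/53259 → turn +1·90°
n=2: pose=(-4,9,E); sL=60/229, sR=60/197; mL=-18690/45113, mR=-60/197; mL+mR=-32430/45113 → advance -1; mR−mL=4950/45113 → turn +1·90°
n=3: pose=(-5,9,N); sL=24/137, sR=120/617; mL=-23028/84529, mR=-120/617; mL+mR=-39468/84529 → advance -1; mR−mL=6588/84529 → turn +1·90°
n=4: pose=(-5,8,W); sL=30/149, sR=15/82; mL=-7155/24436, mR=-15/82; mL+mR=-11625/24436 → advance -1; mR−mL=2685/24436 → turn +1·90°
n=5: pose=(-4,8,S); sL=40/123, sR=120/433; mL=-24700/53259, mR=-120/433; mL+mR=-39460/53259 → advance -1; mR−mL=9940/53259 → turn +1·90°
n=6: pose=(-4,9,E); sL=60/229, sR=60/197; mL=-18690/45113, mR=-60/197; mL+mR=-32430/45113 → advance -1; mR−mL=4950/45113 → turn +1·90°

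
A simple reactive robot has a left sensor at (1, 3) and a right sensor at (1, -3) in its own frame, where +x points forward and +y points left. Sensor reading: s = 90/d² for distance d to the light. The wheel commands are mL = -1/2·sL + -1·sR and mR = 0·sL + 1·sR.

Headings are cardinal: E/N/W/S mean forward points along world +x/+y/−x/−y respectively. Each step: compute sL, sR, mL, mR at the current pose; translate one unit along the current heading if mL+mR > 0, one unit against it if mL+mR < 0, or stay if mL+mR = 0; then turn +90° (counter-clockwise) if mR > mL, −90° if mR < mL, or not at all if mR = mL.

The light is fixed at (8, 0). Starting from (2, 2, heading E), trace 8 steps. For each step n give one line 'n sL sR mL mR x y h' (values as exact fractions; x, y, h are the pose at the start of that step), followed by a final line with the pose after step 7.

n=0: pose=(2,2,E); sL=9/5, sR=45/13; mL=-567/130, mR=45/13; mL+mR=-9/10 → advance -1; mR−mL=1017/130 → turn +1·90°
n=1: pose=(1,2,N); sL=90/109, sR=18/5; mL=-2187/545, mR=18/5; mL+mR=-45/109 → advance -1; mR−mL=4149/545 → turn +1·90°
n=2: pose=(1,1,W); sL=45/34, sR=9/8; mL=-243/136, mR=9/8; mL+mR=-45/68 → advance -1; mR−mL=99/34 → turn +1·90°
n=3: pose=(2,1,S); sL=10, sR=10/9; mL=-55/9, mR=10/9; mL+mR=-5 → advance -1; mR−mL=65/9 → turn +1·90°
n=4: pose=(2,2,E); sL=9/5, sR=45/13; mL=-567/130, mR=45/13; mL+mR=-9/10 → advance -1; mR−mL=1017/130 → turn +1·90°
n=5: pose=(1,2,N); sL=90/109, sR=18/5; mL=-2187/545, mR=18/5; mL+mR=-45/109 → advance -1; mR−mL=4149/545 → turn +1·90°
n=6: pose=(1,1,W); sL=45/34, sR=9/8; mL=-243/136, mR=9/8; mL+mR=-45/68 → advance -1; mR−mL=99/34 → turn +1·90°
n=7: pose=(2,1,S); sL=10, sR=10/9; mL=-55/9, mR=10/9; mL+mR=-5 → advance -1; mR−mL=65/9 → turn +1·90°

0 9/5 45/13 -567/130 45/13 2 2 E
1 90/109 18/5 -2187/545 18/5 1 2 N
2 45/34 9/8 -243/136 9/8 1 1 W
3 10 10/9 -55/9 10/9 2 1 S
4 9/5 45/13 -567/130 45/13 2 2 E
5 90/109 18/5 -2187/545 18/5 1 2 N
6 45/34 9/8 -243/136 9/8 1 1 W
7 10 10/9 -55/9 10/9 2 1 S
final 2 2 E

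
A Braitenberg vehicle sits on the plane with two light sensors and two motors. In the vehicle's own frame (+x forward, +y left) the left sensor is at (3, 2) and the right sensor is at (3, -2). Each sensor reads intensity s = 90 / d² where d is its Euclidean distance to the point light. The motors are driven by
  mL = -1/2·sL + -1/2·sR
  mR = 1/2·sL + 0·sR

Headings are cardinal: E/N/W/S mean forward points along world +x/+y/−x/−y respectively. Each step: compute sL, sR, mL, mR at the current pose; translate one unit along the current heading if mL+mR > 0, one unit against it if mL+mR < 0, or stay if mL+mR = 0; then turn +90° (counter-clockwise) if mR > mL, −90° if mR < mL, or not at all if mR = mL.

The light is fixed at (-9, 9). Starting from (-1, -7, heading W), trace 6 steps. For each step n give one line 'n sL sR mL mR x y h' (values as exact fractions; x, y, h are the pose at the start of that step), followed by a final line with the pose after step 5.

0 90/349 90/221 -25650/77129 45/349 -1 -7 W
1 45/241 9/41 -2007/9881 45/482 0 -7 S
2 90/313 90/433 -33570/135529 45/313 0 -6 E
3 1/2 45/122 -53/122 1/4 -1 -6 N
4 90/349 90/221 -25650/77129 45/349 -1 -7 W
5 45/241 9/41 -2007/9881 45/482 0 -7 S
final 0 -6 E

n=0: pose=(-1,-7,W); sL=90/349, sR=90/221; mL=-25650/77129, mR=45/349; mL+mR=-45/221 → advance -1; mR−mL=35595/77129 → turn +1·90°
n=1: pose=(0,-7,S); sL=45/241, sR=9/41; mL=-2007/9881, mR=45/482; mL+mR=-9/82 → advance -1; mR−mL=5859/19762 → turn +1·90°
n=2: pose=(0,-6,E); sL=90/313, sR=90/433; mL=-33570/135529, mR=45/313; mL+mR=-45/433 → advance -1; mR−mL=53055/135529 → turn +1·90°
n=3: pose=(-1,-6,N); sL=1/2, sR=45/122; mL=-53/122, mR=1/4; mL+mR=-45/244 → advance -1; mR−mL=167/244 → turn +1·90°
n=4: pose=(-1,-7,W); sL=90/349, sR=90/221; mL=-25650/77129, mR=45/349; mL+mR=-45/221 → advance -1; mR−mL=35595/77129 → turn +1·90°
n=5: pose=(0,-7,S); sL=45/241, sR=9/41; mL=-2007/9881, mR=45/482; mL+mR=-9/82 → advance -1; mR−mL=5859/19762 → turn +1·90°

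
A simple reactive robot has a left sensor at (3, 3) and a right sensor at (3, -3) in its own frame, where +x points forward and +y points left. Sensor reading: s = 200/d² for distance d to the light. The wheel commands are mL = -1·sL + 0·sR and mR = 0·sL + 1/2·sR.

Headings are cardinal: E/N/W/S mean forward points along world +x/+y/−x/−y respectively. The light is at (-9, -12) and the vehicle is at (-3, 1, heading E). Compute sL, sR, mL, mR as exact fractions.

200/337 200/181 -200/337 100/181

left sensor world pos  = (0, 4); dL² = 337
right sensor world pos = (0, -2); dR² = 181
sL = 200/337 = 200/337
sR = 200/181 = 200/181
mL = -1·sL + 0·sR = -200/337
mR = 0·sL + 1/2·sR = 100/181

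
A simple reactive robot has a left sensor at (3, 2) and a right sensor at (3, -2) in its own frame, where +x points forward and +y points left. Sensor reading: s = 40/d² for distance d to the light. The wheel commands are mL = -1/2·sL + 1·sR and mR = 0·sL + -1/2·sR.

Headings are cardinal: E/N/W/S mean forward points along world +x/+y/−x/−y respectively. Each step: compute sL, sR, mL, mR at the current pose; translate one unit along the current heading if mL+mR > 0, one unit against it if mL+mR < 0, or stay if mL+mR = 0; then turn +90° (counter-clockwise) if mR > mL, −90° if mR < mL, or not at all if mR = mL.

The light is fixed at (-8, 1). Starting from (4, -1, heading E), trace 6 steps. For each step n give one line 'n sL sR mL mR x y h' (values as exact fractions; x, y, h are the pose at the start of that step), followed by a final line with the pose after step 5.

n=0: pose=(4,-1,E); sL=8/45, sR=40/241; mL=836/10845, mR=-20/241; mL+mR=-64/10845 → advance -1; mR−mL=-1736/10845 → turn -1·90°
n=1: pose=(3,-1,S); sL=20/97, sR=20/53; mL=1410/5141, mR=-10/53; mL+mR=440/5141 → advance +1; mR−mL=-2380/5141 → turn -1·90°
n=2: pose=(3,-2,W); sL=40/89, sR=8/13; mL=452/1157, mR=-4/13; mL+mR=96/1157 → advance +1; mR−mL=-808/1157 → turn -1·90°
n=3: pose=(2,-2,N); sL=5/8, sR=5/18; mL=-5/144, mR=-5/36; mL+mR=-25/144 → advance -1; mR−mL=-5/48 → turn -1·90°
n=4: pose=(2,-3,E); sL=40/173, sR=8/41; mL=564/7093, mR=-4/41; mL+mR=-128/7093 → advance -1; mR−mL=-1256/7093 → turn -1·90°
n=5: pose=(1,-3,S); sL=4/17, sR=20/49; mL=242/833, mR=-10/49; mL+mR=72/833 → advance +1; mR−mL=-412/833 → turn -1·90°

0 8/45 40/241 836/10845 -20/241 4 -1 E
1 20/97 20/53 1410/5141 -10/53 3 -1 S
2 40/89 8/13 452/1157 -4/13 3 -2 W
3 5/8 5/18 -5/144 -5/36 2 -2 N
4 40/173 8/41 564/7093 -4/41 2 -3 E
5 4/17 20/49 242/833 -10/49 1 -3 S
final 1 -4 W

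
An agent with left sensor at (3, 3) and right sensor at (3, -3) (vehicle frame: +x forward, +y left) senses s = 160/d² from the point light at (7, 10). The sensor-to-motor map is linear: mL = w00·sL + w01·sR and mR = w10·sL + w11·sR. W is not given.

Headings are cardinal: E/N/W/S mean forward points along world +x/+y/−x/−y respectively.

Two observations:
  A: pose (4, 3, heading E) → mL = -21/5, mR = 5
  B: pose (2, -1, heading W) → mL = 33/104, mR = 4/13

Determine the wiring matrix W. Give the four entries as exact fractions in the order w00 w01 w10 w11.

-1/2 1/2 1/2 0

obs A: pose=(4,3,E) → sL=10, sR=8/5, mL=-21/5, mR=5
obs B: pose=(2,-1,W) → sL=8/13, sR=5/4, mL=33/104, mR=4/13
sensor matrix S = [[10, 8/5], [8/13, 5/4]]; det S = 1497/130
solve [mL_A; mL_B] = S·[w00; w01] and [mR_A; mR_B] = S·[w10; w11]:
  w00 = -1/2, w01 = 1/2, w10 = 1/2, w11 = 0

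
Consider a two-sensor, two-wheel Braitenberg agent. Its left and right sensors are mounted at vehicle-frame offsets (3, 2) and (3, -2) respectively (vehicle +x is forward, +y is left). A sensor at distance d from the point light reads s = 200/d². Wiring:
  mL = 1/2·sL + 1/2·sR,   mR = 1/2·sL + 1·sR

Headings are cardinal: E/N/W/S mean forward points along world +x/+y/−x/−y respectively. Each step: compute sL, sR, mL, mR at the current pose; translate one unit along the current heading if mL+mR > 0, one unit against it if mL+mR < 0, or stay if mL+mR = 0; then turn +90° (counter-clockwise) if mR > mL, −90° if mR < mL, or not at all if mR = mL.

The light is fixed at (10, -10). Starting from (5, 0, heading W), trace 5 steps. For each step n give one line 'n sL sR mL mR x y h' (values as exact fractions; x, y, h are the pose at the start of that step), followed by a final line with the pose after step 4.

0 25/16 25/26 525/416 725/416 5 0 W
1 40/13 200/113 3560/1469 4860/1469 4 0 S
2 20/13 100/29 940/377 1590/377 4 -1 E
3 200/193 200/153 34600/29529 53900/29529 5 -1 N
4 25/16 25/26 525/416 725/416 5 0 W
final 4 0 S

n=0: pose=(5,0,W); sL=25/16, sR=25/26; mL=525/416, mR=725/416; mL+mR=625/208 → advance +1; mR−mL=25/52 → turn +1·90°
n=1: pose=(4,0,S); sL=40/13, sR=200/113; mL=3560/1469, mR=4860/1469; mL+mR=8420/1469 → advance +1; mR−mL=100/113 → turn +1·90°
n=2: pose=(4,-1,E); sL=20/13, sR=100/29; mL=940/377, mR=1590/377; mL+mR=2530/377 → advance +1; mR−mL=50/29 → turn +1·90°
n=3: pose=(5,-1,N); sL=200/193, sR=200/153; mL=34600/29529, mR=53900/29529; mL+mR=29500/9843 → advance +1; mR−mL=100/153 → turn +1·90°
n=4: pose=(5,0,W); sL=25/16, sR=25/26; mL=525/416, mR=725/416; mL+mR=625/208 → advance +1; mR−mL=25/52 → turn +1·90°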